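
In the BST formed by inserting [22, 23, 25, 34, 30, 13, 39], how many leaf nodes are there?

Tree built from: [22, 23, 25, 34, 30, 13, 39]
Tree (level-order array): [22, 13, 23, None, None, None, 25, None, 34, 30, 39]
Rule: A leaf has 0 children.
Per-node child counts:
  node 22: 2 child(ren)
  node 13: 0 child(ren)
  node 23: 1 child(ren)
  node 25: 1 child(ren)
  node 34: 2 child(ren)
  node 30: 0 child(ren)
  node 39: 0 child(ren)
Matching nodes: [13, 30, 39]
Count of leaf nodes: 3


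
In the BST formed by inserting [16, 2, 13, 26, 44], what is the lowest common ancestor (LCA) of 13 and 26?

Tree insertion order: [16, 2, 13, 26, 44]
Tree (level-order array): [16, 2, 26, None, 13, None, 44]
In a BST, the LCA of p=13, q=26 is the first node v on the
root-to-leaf path with p <= v <= q (go left if both < v, right if both > v).
Walk from root:
  at 16: 13 <= 16 <= 26, this is the LCA
LCA = 16


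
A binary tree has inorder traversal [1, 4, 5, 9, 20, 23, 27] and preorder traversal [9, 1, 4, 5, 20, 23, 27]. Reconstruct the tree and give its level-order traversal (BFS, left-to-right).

Inorder:  [1, 4, 5, 9, 20, 23, 27]
Preorder: [9, 1, 4, 5, 20, 23, 27]
Algorithm: preorder visits root first, so consume preorder in order;
for each root, split the current inorder slice at that value into
left-subtree inorder and right-subtree inorder, then recurse.
Recursive splits:
  root=9; inorder splits into left=[1, 4, 5], right=[20, 23, 27]
  root=1; inorder splits into left=[], right=[4, 5]
  root=4; inorder splits into left=[], right=[5]
  root=5; inorder splits into left=[], right=[]
  root=20; inorder splits into left=[], right=[23, 27]
  root=23; inorder splits into left=[], right=[27]
  root=27; inorder splits into left=[], right=[]
Reconstructed level-order: [9, 1, 20, 4, 23, 5, 27]


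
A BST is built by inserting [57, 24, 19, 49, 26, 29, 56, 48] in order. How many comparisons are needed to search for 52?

Search path for 52: 57 -> 24 -> 49 -> 56
Found: False
Comparisons: 4


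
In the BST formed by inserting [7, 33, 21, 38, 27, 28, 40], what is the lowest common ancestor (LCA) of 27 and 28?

Tree insertion order: [7, 33, 21, 38, 27, 28, 40]
Tree (level-order array): [7, None, 33, 21, 38, None, 27, None, 40, None, 28]
In a BST, the LCA of p=27, q=28 is the first node v on the
root-to-leaf path with p <= v <= q (go left if both < v, right if both > v).
Walk from root:
  at 7: both 27 and 28 > 7, go right
  at 33: both 27 and 28 < 33, go left
  at 21: both 27 and 28 > 21, go right
  at 27: 27 <= 27 <= 28, this is the LCA
LCA = 27


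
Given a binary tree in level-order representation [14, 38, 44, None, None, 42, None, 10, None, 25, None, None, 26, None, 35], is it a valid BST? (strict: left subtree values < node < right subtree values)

Level-order array: [14, 38, 44, None, None, 42, None, 10, None, 25, None, None, 26, None, 35]
Validate using subtree bounds (lo, hi): at each node, require lo < value < hi,
then recurse left with hi=value and right with lo=value.
Preorder trace (stopping at first violation):
  at node 14 with bounds (-inf, +inf): OK
  at node 38 with bounds (-inf, 14): VIOLATION
Node 38 violates its bound: not (-inf < 38 < 14).
Result: Not a valid BST


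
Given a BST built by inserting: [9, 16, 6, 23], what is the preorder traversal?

Tree insertion order: [9, 16, 6, 23]
Tree (level-order array): [9, 6, 16, None, None, None, 23]
Preorder traversal: [9, 6, 16, 23]


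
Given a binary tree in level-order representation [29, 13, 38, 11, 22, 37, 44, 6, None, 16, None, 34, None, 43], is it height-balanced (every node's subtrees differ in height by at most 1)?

Tree (level-order array): [29, 13, 38, 11, 22, 37, 44, 6, None, 16, None, 34, None, 43]
Definition: a tree is height-balanced if, at every node, |h(left) - h(right)| <= 1 (empty subtree has height -1).
Bottom-up per-node check:
  node 6: h_left=-1, h_right=-1, diff=0 [OK], height=0
  node 11: h_left=0, h_right=-1, diff=1 [OK], height=1
  node 16: h_left=-1, h_right=-1, diff=0 [OK], height=0
  node 22: h_left=0, h_right=-1, diff=1 [OK], height=1
  node 13: h_left=1, h_right=1, diff=0 [OK], height=2
  node 34: h_left=-1, h_right=-1, diff=0 [OK], height=0
  node 37: h_left=0, h_right=-1, diff=1 [OK], height=1
  node 43: h_left=-1, h_right=-1, diff=0 [OK], height=0
  node 44: h_left=0, h_right=-1, diff=1 [OK], height=1
  node 38: h_left=1, h_right=1, diff=0 [OK], height=2
  node 29: h_left=2, h_right=2, diff=0 [OK], height=3
All nodes satisfy the balance condition.
Result: Balanced


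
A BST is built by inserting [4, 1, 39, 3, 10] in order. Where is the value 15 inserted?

Starting tree (level order): [4, 1, 39, None, 3, 10]
Insertion path: 4 -> 39 -> 10
Result: insert 15 as right child of 10
Final tree (level order): [4, 1, 39, None, 3, 10, None, None, None, None, 15]


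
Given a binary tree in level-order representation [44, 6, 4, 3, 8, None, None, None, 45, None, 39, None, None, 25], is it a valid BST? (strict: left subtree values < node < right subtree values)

Level-order array: [44, 6, 4, 3, 8, None, None, None, 45, None, 39, None, None, 25]
Validate using subtree bounds (lo, hi): at each node, require lo < value < hi,
then recurse left with hi=value and right with lo=value.
Preorder trace (stopping at first violation):
  at node 44 with bounds (-inf, +inf): OK
  at node 6 with bounds (-inf, 44): OK
  at node 3 with bounds (-inf, 6): OK
  at node 45 with bounds (3, 6): VIOLATION
Node 45 violates its bound: not (3 < 45 < 6).
Result: Not a valid BST


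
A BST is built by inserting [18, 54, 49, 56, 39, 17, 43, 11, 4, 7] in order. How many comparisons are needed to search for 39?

Search path for 39: 18 -> 54 -> 49 -> 39
Found: True
Comparisons: 4


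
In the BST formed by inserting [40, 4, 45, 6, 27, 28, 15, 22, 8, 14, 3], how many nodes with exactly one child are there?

Tree built from: [40, 4, 45, 6, 27, 28, 15, 22, 8, 14, 3]
Tree (level-order array): [40, 4, 45, 3, 6, None, None, None, None, None, 27, 15, 28, 8, 22, None, None, None, 14]
Rule: These are nodes with exactly 1 non-null child.
Per-node child counts:
  node 40: 2 child(ren)
  node 4: 2 child(ren)
  node 3: 0 child(ren)
  node 6: 1 child(ren)
  node 27: 2 child(ren)
  node 15: 2 child(ren)
  node 8: 1 child(ren)
  node 14: 0 child(ren)
  node 22: 0 child(ren)
  node 28: 0 child(ren)
  node 45: 0 child(ren)
Matching nodes: [6, 8]
Count of nodes with exactly one child: 2


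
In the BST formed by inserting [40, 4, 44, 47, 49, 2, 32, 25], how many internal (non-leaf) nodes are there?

Tree built from: [40, 4, 44, 47, 49, 2, 32, 25]
Tree (level-order array): [40, 4, 44, 2, 32, None, 47, None, None, 25, None, None, 49]
Rule: An internal node has at least one child.
Per-node child counts:
  node 40: 2 child(ren)
  node 4: 2 child(ren)
  node 2: 0 child(ren)
  node 32: 1 child(ren)
  node 25: 0 child(ren)
  node 44: 1 child(ren)
  node 47: 1 child(ren)
  node 49: 0 child(ren)
Matching nodes: [40, 4, 32, 44, 47]
Count of internal (non-leaf) nodes: 5


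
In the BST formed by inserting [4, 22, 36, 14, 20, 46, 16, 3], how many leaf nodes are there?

Tree built from: [4, 22, 36, 14, 20, 46, 16, 3]
Tree (level-order array): [4, 3, 22, None, None, 14, 36, None, 20, None, 46, 16]
Rule: A leaf has 0 children.
Per-node child counts:
  node 4: 2 child(ren)
  node 3: 0 child(ren)
  node 22: 2 child(ren)
  node 14: 1 child(ren)
  node 20: 1 child(ren)
  node 16: 0 child(ren)
  node 36: 1 child(ren)
  node 46: 0 child(ren)
Matching nodes: [3, 16, 46]
Count of leaf nodes: 3


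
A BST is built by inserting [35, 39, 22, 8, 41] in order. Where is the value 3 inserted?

Starting tree (level order): [35, 22, 39, 8, None, None, 41]
Insertion path: 35 -> 22 -> 8
Result: insert 3 as left child of 8
Final tree (level order): [35, 22, 39, 8, None, None, 41, 3]


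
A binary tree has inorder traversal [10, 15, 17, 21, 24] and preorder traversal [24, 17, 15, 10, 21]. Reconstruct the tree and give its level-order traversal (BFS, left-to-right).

Inorder:  [10, 15, 17, 21, 24]
Preorder: [24, 17, 15, 10, 21]
Algorithm: preorder visits root first, so consume preorder in order;
for each root, split the current inorder slice at that value into
left-subtree inorder and right-subtree inorder, then recurse.
Recursive splits:
  root=24; inorder splits into left=[10, 15, 17, 21], right=[]
  root=17; inorder splits into left=[10, 15], right=[21]
  root=15; inorder splits into left=[10], right=[]
  root=10; inorder splits into left=[], right=[]
  root=21; inorder splits into left=[], right=[]
Reconstructed level-order: [24, 17, 15, 21, 10]


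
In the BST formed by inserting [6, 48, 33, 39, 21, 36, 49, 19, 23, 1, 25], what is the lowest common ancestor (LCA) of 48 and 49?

Tree insertion order: [6, 48, 33, 39, 21, 36, 49, 19, 23, 1, 25]
Tree (level-order array): [6, 1, 48, None, None, 33, 49, 21, 39, None, None, 19, 23, 36, None, None, None, None, 25]
In a BST, the LCA of p=48, q=49 is the first node v on the
root-to-leaf path with p <= v <= q (go left if both < v, right if both > v).
Walk from root:
  at 6: both 48 and 49 > 6, go right
  at 48: 48 <= 48 <= 49, this is the LCA
LCA = 48


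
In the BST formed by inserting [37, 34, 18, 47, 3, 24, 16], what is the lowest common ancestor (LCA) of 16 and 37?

Tree insertion order: [37, 34, 18, 47, 3, 24, 16]
Tree (level-order array): [37, 34, 47, 18, None, None, None, 3, 24, None, 16]
In a BST, the LCA of p=16, q=37 is the first node v on the
root-to-leaf path with p <= v <= q (go left if both < v, right if both > v).
Walk from root:
  at 37: 16 <= 37 <= 37, this is the LCA
LCA = 37


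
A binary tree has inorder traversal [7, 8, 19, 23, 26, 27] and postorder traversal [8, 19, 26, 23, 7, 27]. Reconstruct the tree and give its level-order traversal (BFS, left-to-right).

Inorder:   [7, 8, 19, 23, 26, 27]
Postorder: [8, 19, 26, 23, 7, 27]
Algorithm: postorder visits root last, so walk postorder right-to-left;
each value is the root of the current inorder slice — split it at that
value, recurse on the right subtree first, then the left.
Recursive splits:
  root=27; inorder splits into left=[7, 8, 19, 23, 26], right=[]
  root=7; inorder splits into left=[], right=[8, 19, 23, 26]
  root=23; inorder splits into left=[8, 19], right=[26]
  root=26; inorder splits into left=[], right=[]
  root=19; inorder splits into left=[8], right=[]
  root=8; inorder splits into left=[], right=[]
Reconstructed level-order: [27, 7, 23, 19, 26, 8]


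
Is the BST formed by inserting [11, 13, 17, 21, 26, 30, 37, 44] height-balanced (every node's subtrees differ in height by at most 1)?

Tree (level-order array): [11, None, 13, None, 17, None, 21, None, 26, None, 30, None, 37, None, 44]
Definition: a tree is height-balanced if, at every node, |h(left) - h(right)| <= 1 (empty subtree has height -1).
Bottom-up per-node check:
  node 44: h_left=-1, h_right=-1, diff=0 [OK], height=0
  node 37: h_left=-1, h_right=0, diff=1 [OK], height=1
  node 30: h_left=-1, h_right=1, diff=2 [FAIL (|-1-1|=2 > 1)], height=2
  node 26: h_left=-1, h_right=2, diff=3 [FAIL (|-1-2|=3 > 1)], height=3
  node 21: h_left=-1, h_right=3, diff=4 [FAIL (|-1-3|=4 > 1)], height=4
  node 17: h_left=-1, h_right=4, diff=5 [FAIL (|-1-4|=5 > 1)], height=5
  node 13: h_left=-1, h_right=5, diff=6 [FAIL (|-1-5|=6 > 1)], height=6
  node 11: h_left=-1, h_right=6, diff=7 [FAIL (|-1-6|=7 > 1)], height=7
Node 30 violates the condition: |-1 - 1| = 2 > 1.
Result: Not balanced


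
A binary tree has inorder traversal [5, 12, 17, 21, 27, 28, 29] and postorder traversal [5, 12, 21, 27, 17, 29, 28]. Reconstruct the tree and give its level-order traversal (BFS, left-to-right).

Inorder:   [5, 12, 17, 21, 27, 28, 29]
Postorder: [5, 12, 21, 27, 17, 29, 28]
Algorithm: postorder visits root last, so walk postorder right-to-left;
each value is the root of the current inorder slice — split it at that
value, recurse on the right subtree first, then the left.
Recursive splits:
  root=28; inorder splits into left=[5, 12, 17, 21, 27], right=[29]
  root=29; inorder splits into left=[], right=[]
  root=17; inorder splits into left=[5, 12], right=[21, 27]
  root=27; inorder splits into left=[21], right=[]
  root=21; inorder splits into left=[], right=[]
  root=12; inorder splits into left=[5], right=[]
  root=5; inorder splits into left=[], right=[]
Reconstructed level-order: [28, 17, 29, 12, 27, 5, 21]


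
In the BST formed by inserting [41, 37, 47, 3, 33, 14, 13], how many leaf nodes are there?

Tree built from: [41, 37, 47, 3, 33, 14, 13]
Tree (level-order array): [41, 37, 47, 3, None, None, None, None, 33, 14, None, 13]
Rule: A leaf has 0 children.
Per-node child counts:
  node 41: 2 child(ren)
  node 37: 1 child(ren)
  node 3: 1 child(ren)
  node 33: 1 child(ren)
  node 14: 1 child(ren)
  node 13: 0 child(ren)
  node 47: 0 child(ren)
Matching nodes: [13, 47]
Count of leaf nodes: 2


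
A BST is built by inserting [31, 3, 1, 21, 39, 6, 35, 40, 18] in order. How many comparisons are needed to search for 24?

Search path for 24: 31 -> 3 -> 21
Found: False
Comparisons: 3


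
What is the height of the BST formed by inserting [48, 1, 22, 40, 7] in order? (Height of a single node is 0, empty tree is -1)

Insertion order: [48, 1, 22, 40, 7]
Tree (level-order array): [48, 1, None, None, 22, 7, 40]
Compute height bottom-up (empty subtree = -1):
  height(7) = 1 + max(-1, -1) = 0
  height(40) = 1 + max(-1, -1) = 0
  height(22) = 1 + max(0, 0) = 1
  height(1) = 1 + max(-1, 1) = 2
  height(48) = 1 + max(2, -1) = 3
Height = 3


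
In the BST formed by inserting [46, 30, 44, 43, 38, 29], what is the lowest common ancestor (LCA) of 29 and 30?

Tree insertion order: [46, 30, 44, 43, 38, 29]
Tree (level-order array): [46, 30, None, 29, 44, None, None, 43, None, 38]
In a BST, the LCA of p=29, q=30 is the first node v on the
root-to-leaf path with p <= v <= q (go left if both < v, right if both > v).
Walk from root:
  at 46: both 29 and 30 < 46, go left
  at 30: 29 <= 30 <= 30, this is the LCA
LCA = 30


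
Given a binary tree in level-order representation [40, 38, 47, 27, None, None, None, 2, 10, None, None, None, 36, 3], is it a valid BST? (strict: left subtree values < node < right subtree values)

Level-order array: [40, 38, 47, 27, None, None, None, 2, 10, None, None, None, 36, 3]
Validate using subtree bounds (lo, hi): at each node, require lo < value < hi,
then recurse left with hi=value and right with lo=value.
Preorder trace (stopping at first violation):
  at node 40 with bounds (-inf, +inf): OK
  at node 38 with bounds (-inf, 40): OK
  at node 27 with bounds (-inf, 38): OK
  at node 2 with bounds (-inf, 27): OK
  at node 10 with bounds (27, 38): VIOLATION
Node 10 violates its bound: not (27 < 10 < 38).
Result: Not a valid BST


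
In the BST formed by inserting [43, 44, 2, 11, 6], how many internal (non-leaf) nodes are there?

Tree built from: [43, 44, 2, 11, 6]
Tree (level-order array): [43, 2, 44, None, 11, None, None, 6]
Rule: An internal node has at least one child.
Per-node child counts:
  node 43: 2 child(ren)
  node 2: 1 child(ren)
  node 11: 1 child(ren)
  node 6: 0 child(ren)
  node 44: 0 child(ren)
Matching nodes: [43, 2, 11]
Count of internal (non-leaf) nodes: 3


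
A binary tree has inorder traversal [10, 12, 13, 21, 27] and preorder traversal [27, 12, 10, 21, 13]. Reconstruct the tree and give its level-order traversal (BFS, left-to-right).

Inorder:  [10, 12, 13, 21, 27]
Preorder: [27, 12, 10, 21, 13]
Algorithm: preorder visits root first, so consume preorder in order;
for each root, split the current inorder slice at that value into
left-subtree inorder and right-subtree inorder, then recurse.
Recursive splits:
  root=27; inorder splits into left=[10, 12, 13, 21], right=[]
  root=12; inorder splits into left=[10], right=[13, 21]
  root=10; inorder splits into left=[], right=[]
  root=21; inorder splits into left=[13], right=[]
  root=13; inorder splits into left=[], right=[]
Reconstructed level-order: [27, 12, 10, 21, 13]


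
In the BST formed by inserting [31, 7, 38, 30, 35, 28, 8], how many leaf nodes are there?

Tree built from: [31, 7, 38, 30, 35, 28, 8]
Tree (level-order array): [31, 7, 38, None, 30, 35, None, 28, None, None, None, 8]
Rule: A leaf has 0 children.
Per-node child counts:
  node 31: 2 child(ren)
  node 7: 1 child(ren)
  node 30: 1 child(ren)
  node 28: 1 child(ren)
  node 8: 0 child(ren)
  node 38: 1 child(ren)
  node 35: 0 child(ren)
Matching nodes: [8, 35]
Count of leaf nodes: 2


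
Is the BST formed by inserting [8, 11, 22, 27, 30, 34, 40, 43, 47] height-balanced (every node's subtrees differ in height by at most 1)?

Tree (level-order array): [8, None, 11, None, 22, None, 27, None, 30, None, 34, None, 40, None, 43, None, 47]
Definition: a tree is height-balanced if, at every node, |h(left) - h(right)| <= 1 (empty subtree has height -1).
Bottom-up per-node check:
  node 47: h_left=-1, h_right=-1, diff=0 [OK], height=0
  node 43: h_left=-1, h_right=0, diff=1 [OK], height=1
  node 40: h_left=-1, h_right=1, diff=2 [FAIL (|-1-1|=2 > 1)], height=2
  node 34: h_left=-1, h_right=2, diff=3 [FAIL (|-1-2|=3 > 1)], height=3
  node 30: h_left=-1, h_right=3, diff=4 [FAIL (|-1-3|=4 > 1)], height=4
  node 27: h_left=-1, h_right=4, diff=5 [FAIL (|-1-4|=5 > 1)], height=5
  node 22: h_left=-1, h_right=5, diff=6 [FAIL (|-1-5|=6 > 1)], height=6
  node 11: h_left=-1, h_right=6, diff=7 [FAIL (|-1-6|=7 > 1)], height=7
  node 8: h_left=-1, h_right=7, diff=8 [FAIL (|-1-7|=8 > 1)], height=8
Node 40 violates the condition: |-1 - 1| = 2 > 1.
Result: Not balanced


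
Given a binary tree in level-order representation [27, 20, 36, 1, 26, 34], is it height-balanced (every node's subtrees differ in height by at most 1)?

Tree (level-order array): [27, 20, 36, 1, 26, 34]
Definition: a tree is height-balanced if, at every node, |h(left) - h(right)| <= 1 (empty subtree has height -1).
Bottom-up per-node check:
  node 1: h_left=-1, h_right=-1, diff=0 [OK], height=0
  node 26: h_left=-1, h_right=-1, diff=0 [OK], height=0
  node 20: h_left=0, h_right=0, diff=0 [OK], height=1
  node 34: h_left=-1, h_right=-1, diff=0 [OK], height=0
  node 36: h_left=0, h_right=-1, diff=1 [OK], height=1
  node 27: h_left=1, h_right=1, diff=0 [OK], height=2
All nodes satisfy the balance condition.
Result: Balanced


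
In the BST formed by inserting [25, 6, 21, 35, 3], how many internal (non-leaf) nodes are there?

Tree built from: [25, 6, 21, 35, 3]
Tree (level-order array): [25, 6, 35, 3, 21]
Rule: An internal node has at least one child.
Per-node child counts:
  node 25: 2 child(ren)
  node 6: 2 child(ren)
  node 3: 0 child(ren)
  node 21: 0 child(ren)
  node 35: 0 child(ren)
Matching nodes: [25, 6]
Count of internal (non-leaf) nodes: 2


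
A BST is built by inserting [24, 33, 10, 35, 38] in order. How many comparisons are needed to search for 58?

Search path for 58: 24 -> 33 -> 35 -> 38
Found: False
Comparisons: 4


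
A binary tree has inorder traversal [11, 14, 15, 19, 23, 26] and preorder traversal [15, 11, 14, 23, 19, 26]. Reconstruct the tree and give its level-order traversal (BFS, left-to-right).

Inorder:  [11, 14, 15, 19, 23, 26]
Preorder: [15, 11, 14, 23, 19, 26]
Algorithm: preorder visits root first, so consume preorder in order;
for each root, split the current inorder slice at that value into
left-subtree inorder and right-subtree inorder, then recurse.
Recursive splits:
  root=15; inorder splits into left=[11, 14], right=[19, 23, 26]
  root=11; inorder splits into left=[], right=[14]
  root=14; inorder splits into left=[], right=[]
  root=23; inorder splits into left=[19], right=[26]
  root=19; inorder splits into left=[], right=[]
  root=26; inorder splits into left=[], right=[]
Reconstructed level-order: [15, 11, 23, 14, 19, 26]


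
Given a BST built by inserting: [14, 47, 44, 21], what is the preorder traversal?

Tree insertion order: [14, 47, 44, 21]
Tree (level-order array): [14, None, 47, 44, None, 21]
Preorder traversal: [14, 47, 44, 21]


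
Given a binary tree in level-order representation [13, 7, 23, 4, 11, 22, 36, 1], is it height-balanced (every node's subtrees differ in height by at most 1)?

Tree (level-order array): [13, 7, 23, 4, 11, 22, 36, 1]
Definition: a tree is height-balanced if, at every node, |h(left) - h(right)| <= 1 (empty subtree has height -1).
Bottom-up per-node check:
  node 1: h_left=-1, h_right=-1, diff=0 [OK], height=0
  node 4: h_left=0, h_right=-1, diff=1 [OK], height=1
  node 11: h_left=-1, h_right=-1, diff=0 [OK], height=0
  node 7: h_left=1, h_right=0, diff=1 [OK], height=2
  node 22: h_left=-1, h_right=-1, diff=0 [OK], height=0
  node 36: h_left=-1, h_right=-1, diff=0 [OK], height=0
  node 23: h_left=0, h_right=0, diff=0 [OK], height=1
  node 13: h_left=2, h_right=1, diff=1 [OK], height=3
All nodes satisfy the balance condition.
Result: Balanced


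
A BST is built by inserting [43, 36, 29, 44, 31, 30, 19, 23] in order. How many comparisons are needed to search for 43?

Search path for 43: 43
Found: True
Comparisons: 1


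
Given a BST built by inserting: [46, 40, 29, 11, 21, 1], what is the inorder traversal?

Tree insertion order: [46, 40, 29, 11, 21, 1]
Tree (level-order array): [46, 40, None, 29, None, 11, None, 1, 21]
Inorder traversal: [1, 11, 21, 29, 40, 46]


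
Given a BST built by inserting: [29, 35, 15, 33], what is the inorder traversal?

Tree insertion order: [29, 35, 15, 33]
Tree (level-order array): [29, 15, 35, None, None, 33]
Inorder traversal: [15, 29, 33, 35]


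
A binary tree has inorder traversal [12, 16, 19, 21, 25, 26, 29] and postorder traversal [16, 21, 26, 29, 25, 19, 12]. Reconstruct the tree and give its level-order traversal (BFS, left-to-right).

Inorder:   [12, 16, 19, 21, 25, 26, 29]
Postorder: [16, 21, 26, 29, 25, 19, 12]
Algorithm: postorder visits root last, so walk postorder right-to-left;
each value is the root of the current inorder slice — split it at that
value, recurse on the right subtree first, then the left.
Recursive splits:
  root=12; inorder splits into left=[], right=[16, 19, 21, 25, 26, 29]
  root=19; inorder splits into left=[16], right=[21, 25, 26, 29]
  root=25; inorder splits into left=[21], right=[26, 29]
  root=29; inorder splits into left=[26], right=[]
  root=26; inorder splits into left=[], right=[]
  root=21; inorder splits into left=[], right=[]
  root=16; inorder splits into left=[], right=[]
Reconstructed level-order: [12, 19, 16, 25, 21, 29, 26]


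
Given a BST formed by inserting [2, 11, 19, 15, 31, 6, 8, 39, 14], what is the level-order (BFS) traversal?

Tree insertion order: [2, 11, 19, 15, 31, 6, 8, 39, 14]
Tree (level-order array): [2, None, 11, 6, 19, None, 8, 15, 31, None, None, 14, None, None, 39]
BFS from the root, enqueuing left then right child of each popped node:
  queue [2] -> pop 2, enqueue [11], visited so far: [2]
  queue [11] -> pop 11, enqueue [6, 19], visited so far: [2, 11]
  queue [6, 19] -> pop 6, enqueue [8], visited so far: [2, 11, 6]
  queue [19, 8] -> pop 19, enqueue [15, 31], visited so far: [2, 11, 6, 19]
  queue [8, 15, 31] -> pop 8, enqueue [none], visited so far: [2, 11, 6, 19, 8]
  queue [15, 31] -> pop 15, enqueue [14], visited so far: [2, 11, 6, 19, 8, 15]
  queue [31, 14] -> pop 31, enqueue [39], visited so far: [2, 11, 6, 19, 8, 15, 31]
  queue [14, 39] -> pop 14, enqueue [none], visited so far: [2, 11, 6, 19, 8, 15, 31, 14]
  queue [39] -> pop 39, enqueue [none], visited so far: [2, 11, 6, 19, 8, 15, 31, 14, 39]
Result: [2, 11, 6, 19, 8, 15, 31, 14, 39]


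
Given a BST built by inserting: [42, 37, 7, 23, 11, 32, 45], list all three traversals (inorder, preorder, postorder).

Tree insertion order: [42, 37, 7, 23, 11, 32, 45]
Tree (level-order array): [42, 37, 45, 7, None, None, None, None, 23, 11, 32]
Inorder (L, root, R): [7, 11, 23, 32, 37, 42, 45]
Preorder (root, L, R): [42, 37, 7, 23, 11, 32, 45]
Postorder (L, R, root): [11, 32, 23, 7, 37, 45, 42]


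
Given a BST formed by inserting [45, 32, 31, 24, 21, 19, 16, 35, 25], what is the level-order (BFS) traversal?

Tree insertion order: [45, 32, 31, 24, 21, 19, 16, 35, 25]
Tree (level-order array): [45, 32, None, 31, 35, 24, None, None, None, 21, 25, 19, None, None, None, 16]
BFS from the root, enqueuing left then right child of each popped node:
  queue [45] -> pop 45, enqueue [32], visited so far: [45]
  queue [32] -> pop 32, enqueue [31, 35], visited so far: [45, 32]
  queue [31, 35] -> pop 31, enqueue [24], visited so far: [45, 32, 31]
  queue [35, 24] -> pop 35, enqueue [none], visited so far: [45, 32, 31, 35]
  queue [24] -> pop 24, enqueue [21, 25], visited so far: [45, 32, 31, 35, 24]
  queue [21, 25] -> pop 21, enqueue [19], visited so far: [45, 32, 31, 35, 24, 21]
  queue [25, 19] -> pop 25, enqueue [none], visited so far: [45, 32, 31, 35, 24, 21, 25]
  queue [19] -> pop 19, enqueue [16], visited so far: [45, 32, 31, 35, 24, 21, 25, 19]
  queue [16] -> pop 16, enqueue [none], visited so far: [45, 32, 31, 35, 24, 21, 25, 19, 16]
Result: [45, 32, 31, 35, 24, 21, 25, 19, 16]


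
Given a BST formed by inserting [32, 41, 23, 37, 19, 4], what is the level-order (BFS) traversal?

Tree insertion order: [32, 41, 23, 37, 19, 4]
Tree (level-order array): [32, 23, 41, 19, None, 37, None, 4]
BFS from the root, enqueuing left then right child of each popped node:
  queue [32] -> pop 32, enqueue [23, 41], visited so far: [32]
  queue [23, 41] -> pop 23, enqueue [19], visited so far: [32, 23]
  queue [41, 19] -> pop 41, enqueue [37], visited so far: [32, 23, 41]
  queue [19, 37] -> pop 19, enqueue [4], visited so far: [32, 23, 41, 19]
  queue [37, 4] -> pop 37, enqueue [none], visited so far: [32, 23, 41, 19, 37]
  queue [4] -> pop 4, enqueue [none], visited so far: [32, 23, 41, 19, 37, 4]
Result: [32, 23, 41, 19, 37, 4]


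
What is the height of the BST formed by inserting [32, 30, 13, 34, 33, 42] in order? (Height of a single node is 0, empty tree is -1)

Insertion order: [32, 30, 13, 34, 33, 42]
Tree (level-order array): [32, 30, 34, 13, None, 33, 42]
Compute height bottom-up (empty subtree = -1):
  height(13) = 1 + max(-1, -1) = 0
  height(30) = 1 + max(0, -1) = 1
  height(33) = 1 + max(-1, -1) = 0
  height(42) = 1 + max(-1, -1) = 0
  height(34) = 1 + max(0, 0) = 1
  height(32) = 1 + max(1, 1) = 2
Height = 2


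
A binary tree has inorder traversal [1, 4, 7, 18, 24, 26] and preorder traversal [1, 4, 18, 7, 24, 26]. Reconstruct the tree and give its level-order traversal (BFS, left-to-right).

Inorder:  [1, 4, 7, 18, 24, 26]
Preorder: [1, 4, 18, 7, 24, 26]
Algorithm: preorder visits root first, so consume preorder in order;
for each root, split the current inorder slice at that value into
left-subtree inorder and right-subtree inorder, then recurse.
Recursive splits:
  root=1; inorder splits into left=[], right=[4, 7, 18, 24, 26]
  root=4; inorder splits into left=[], right=[7, 18, 24, 26]
  root=18; inorder splits into left=[7], right=[24, 26]
  root=7; inorder splits into left=[], right=[]
  root=24; inorder splits into left=[], right=[26]
  root=26; inorder splits into left=[], right=[]
Reconstructed level-order: [1, 4, 18, 7, 24, 26]


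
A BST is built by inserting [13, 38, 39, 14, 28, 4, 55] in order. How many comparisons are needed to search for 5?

Search path for 5: 13 -> 4
Found: False
Comparisons: 2


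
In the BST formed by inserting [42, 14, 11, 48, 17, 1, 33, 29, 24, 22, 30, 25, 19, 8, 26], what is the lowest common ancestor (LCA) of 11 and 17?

Tree insertion order: [42, 14, 11, 48, 17, 1, 33, 29, 24, 22, 30, 25, 19, 8, 26]
Tree (level-order array): [42, 14, 48, 11, 17, None, None, 1, None, None, 33, None, 8, 29, None, None, None, 24, 30, 22, 25, None, None, 19, None, None, 26]
In a BST, the LCA of p=11, q=17 is the first node v on the
root-to-leaf path with p <= v <= q (go left if both < v, right if both > v).
Walk from root:
  at 42: both 11 and 17 < 42, go left
  at 14: 11 <= 14 <= 17, this is the LCA
LCA = 14


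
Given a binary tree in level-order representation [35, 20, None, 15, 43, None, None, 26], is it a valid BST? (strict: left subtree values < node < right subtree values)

Level-order array: [35, 20, None, 15, 43, None, None, 26]
Validate using subtree bounds (lo, hi): at each node, require lo < value < hi,
then recurse left with hi=value and right with lo=value.
Preorder trace (stopping at first violation):
  at node 35 with bounds (-inf, +inf): OK
  at node 20 with bounds (-inf, 35): OK
  at node 15 with bounds (-inf, 20): OK
  at node 43 with bounds (20, 35): VIOLATION
Node 43 violates its bound: not (20 < 43 < 35).
Result: Not a valid BST


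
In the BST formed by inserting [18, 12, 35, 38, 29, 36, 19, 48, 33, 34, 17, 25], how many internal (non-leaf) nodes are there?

Tree built from: [18, 12, 35, 38, 29, 36, 19, 48, 33, 34, 17, 25]
Tree (level-order array): [18, 12, 35, None, 17, 29, 38, None, None, 19, 33, 36, 48, None, 25, None, 34]
Rule: An internal node has at least one child.
Per-node child counts:
  node 18: 2 child(ren)
  node 12: 1 child(ren)
  node 17: 0 child(ren)
  node 35: 2 child(ren)
  node 29: 2 child(ren)
  node 19: 1 child(ren)
  node 25: 0 child(ren)
  node 33: 1 child(ren)
  node 34: 0 child(ren)
  node 38: 2 child(ren)
  node 36: 0 child(ren)
  node 48: 0 child(ren)
Matching nodes: [18, 12, 35, 29, 19, 33, 38]
Count of internal (non-leaf) nodes: 7


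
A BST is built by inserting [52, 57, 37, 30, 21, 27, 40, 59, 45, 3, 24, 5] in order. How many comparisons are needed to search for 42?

Search path for 42: 52 -> 37 -> 40 -> 45
Found: False
Comparisons: 4


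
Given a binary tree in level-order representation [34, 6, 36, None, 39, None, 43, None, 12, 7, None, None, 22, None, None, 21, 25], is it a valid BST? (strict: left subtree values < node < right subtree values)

Level-order array: [34, 6, 36, None, 39, None, 43, None, 12, 7, None, None, 22, None, None, 21, 25]
Validate using subtree bounds (lo, hi): at each node, require lo < value < hi,
then recurse left with hi=value and right with lo=value.
Preorder trace (stopping at first violation):
  at node 34 with bounds (-inf, +inf): OK
  at node 6 with bounds (-inf, 34): OK
  at node 39 with bounds (6, 34): VIOLATION
Node 39 violates its bound: not (6 < 39 < 34).
Result: Not a valid BST


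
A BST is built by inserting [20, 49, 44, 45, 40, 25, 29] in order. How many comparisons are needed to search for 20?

Search path for 20: 20
Found: True
Comparisons: 1


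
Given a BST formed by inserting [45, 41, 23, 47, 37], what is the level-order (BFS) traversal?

Tree insertion order: [45, 41, 23, 47, 37]
Tree (level-order array): [45, 41, 47, 23, None, None, None, None, 37]
BFS from the root, enqueuing left then right child of each popped node:
  queue [45] -> pop 45, enqueue [41, 47], visited so far: [45]
  queue [41, 47] -> pop 41, enqueue [23], visited so far: [45, 41]
  queue [47, 23] -> pop 47, enqueue [none], visited so far: [45, 41, 47]
  queue [23] -> pop 23, enqueue [37], visited so far: [45, 41, 47, 23]
  queue [37] -> pop 37, enqueue [none], visited so far: [45, 41, 47, 23, 37]
Result: [45, 41, 47, 23, 37]


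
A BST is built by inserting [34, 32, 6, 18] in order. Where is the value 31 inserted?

Starting tree (level order): [34, 32, None, 6, None, None, 18]
Insertion path: 34 -> 32 -> 6 -> 18
Result: insert 31 as right child of 18
Final tree (level order): [34, 32, None, 6, None, None, 18, None, 31]


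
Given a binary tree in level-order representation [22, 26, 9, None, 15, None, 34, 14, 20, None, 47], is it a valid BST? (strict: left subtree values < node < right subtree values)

Level-order array: [22, 26, 9, None, 15, None, 34, 14, 20, None, 47]
Validate using subtree bounds (lo, hi): at each node, require lo < value < hi,
then recurse left with hi=value and right with lo=value.
Preorder trace (stopping at first violation):
  at node 22 with bounds (-inf, +inf): OK
  at node 26 with bounds (-inf, 22): VIOLATION
Node 26 violates its bound: not (-inf < 26 < 22).
Result: Not a valid BST


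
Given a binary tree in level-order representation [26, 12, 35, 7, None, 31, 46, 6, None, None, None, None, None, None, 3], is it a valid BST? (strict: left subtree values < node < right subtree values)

Level-order array: [26, 12, 35, 7, None, 31, 46, 6, None, None, None, None, None, None, 3]
Validate using subtree bounds (lo, hi): at each node, require lo < value < hi,
then recurse left with hi=value and right with lo=value.
Preorder trace (stopping at first violation):
  at node 26 with bounds (-inf, +inf): OK
  at node 12 with bounds (-inf, 26): OK
  at node 7 with bounds (-inf, 12): OK
  at node 6 with bounds (-inf, 7): OK
  at node 3 with bounds (6, 7): VIOLATION
Node 3 violates its bound: not (6 < 3 < 7).
Result: Not a valid BST


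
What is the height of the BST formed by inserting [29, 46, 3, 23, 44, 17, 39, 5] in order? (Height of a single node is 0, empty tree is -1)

Insertion order: [29, 46, 3, 23, 44, 17, 39, 5]
Tree (level-order array): [29, 3, 46, None, 23, 44, None, 17, None, 39, None, 5]
Compute height bottom-up (empty subtree = -1):
  height(5) = 1 + max(-1, -1) = 0
  height(17) = 1 + max(0, -1) = 1
  height(23) = 1 + max(1, -1) = 2
  height(3) = 1 + max(-1, 2) = 3
  height(39) = 1 + max(-1, -1) = 0
  height(44) = 1 + max(0, -1) = 1
  height(46) = 1 + max(1, -1) = 2
  height(29) = 1 + max(3, 2) = 4
Height = 4


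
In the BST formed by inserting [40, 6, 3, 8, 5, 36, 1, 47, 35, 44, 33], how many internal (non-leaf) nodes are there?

Tree built from: [40, 6, 3, 8, 5, 36, 1, 47, 35, 44, 33]
Tree (level-order array): [40, 6, 47, 3, 8, 44, None, 1, 5, None, 36, None, None, None, None, None, None, 35, None, 33]
Rule: An internal node has at least one child.
Per-node child counts:
  node 40: 2 child(ren)
  node 6: 2 child(ren)
  node 3: 2 child(ren)
  node 1: 0 child(ren)
  node 5: 0 child(ren)
  node 8: 1 child(ren)
  node 36: 1 child(ren)
  node 35: 1 child(ren)
  node 33: 0 child(ren)
  node 47: 1 child(ren)
  node 44: 0 child(ren)
Matching nodes: [40, 6, 3, 8, 36, 35, 47]
Count of internal (non-leaf) nodes: 7


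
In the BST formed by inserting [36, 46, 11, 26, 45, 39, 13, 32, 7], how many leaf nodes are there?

Tree built from: [36, 46, 11, 26, 45, 39, 13, 32, 7]
Tree (level-order array): [36, 11, 46, 7, 26, 45, None, None, None, 13, 32, 39]
Rule: A leaf has 0 children.
Per-node child counts:
  node 36: 2 child(ren)
  node 11: 2 child(ren)
  node 7: 0 child(ren)
  node 26: 2 child(ren)
  node 13: 0 child(ren)
  node 32: 0 child(ren)
  node 46: 1 child(ren)
  node 45: 1 child(ren)
  node 39: 0 child(ren)
Matching nodes: [7, 13, 32, 39]
Count of leaf nodes: 4


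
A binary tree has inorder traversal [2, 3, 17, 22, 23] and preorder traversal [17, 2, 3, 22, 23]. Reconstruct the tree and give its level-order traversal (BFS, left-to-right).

Inorder:  [2, 3, 17, 22, 23]
Preorder: [17, 2, 3, 22, 23]
Algorithm: preorder visits root first, so consume preorder in order;
for each root, split the current inorder slice at that value into
left-subtree inorder and right-subtree inorder, then recurse.
Recursive splits:
  root=17; inorder splits into left=[2, 3], right=[22, 23]
  root=2; inorder splits into left=[], right=[3]
  root=3; inorder splits into left=[], right=[]
  root=22; inorder splits into left=[], right=[23]
  root=23; inorder splits into left=[], right=[]
Reconstructed level-order: [17, 2, 22, 3, 23]


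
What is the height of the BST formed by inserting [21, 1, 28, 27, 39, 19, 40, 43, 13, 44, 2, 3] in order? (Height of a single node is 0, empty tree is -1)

Insertion order: [21, 1, 28, 27, 39, 19, 40, 43, 13, 44, 2, 3]
Tree (level-order array): [21, 1, 28, None, 19, 27, 39, 13, None, None, None, None, 40, 2, None, None, 43, None, 3, None, 44]
Compute height bottom-up (empty subtree = -1):
  height(3) = 1 + max(-1, -1) = 0
  height(2) = 1 + max(-1, 0) = 1
  height(13) = 1 + max(1, -1) = 2
  height(19) = 1 + max(2, -1) = 3
  height(1) = 1 + max(-1, 3) = 4
  height(27) = 1 + max(-1, -1) = 0
  height(44) = 1 + max(-1, -1) = 0
  height(43) = 1 + max(-1, 0) = 1
  height(40) = 1 + max(-1, 1) = 2
  height(39) = 1 + max(-1, 2) = 3
  height(28) = 1 + max(0, 3) = 4
  height(21) = 1 + max(4, 4) = 5
Height = 5


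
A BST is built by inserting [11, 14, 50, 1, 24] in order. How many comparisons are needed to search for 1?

Search path for 1: 11 -> 1
Found: True
Comparisons: 2


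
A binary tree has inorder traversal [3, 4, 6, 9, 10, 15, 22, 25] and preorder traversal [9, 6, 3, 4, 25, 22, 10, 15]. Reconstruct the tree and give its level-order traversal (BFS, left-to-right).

Inorder:  [3, 4, 6, 9, 10, 15, 22, 25]
Preorder: [9, 6, 3, 4, 25, 22, 10, 15]
Algorithm: preorder visits root first, so consume preorder in order;
for each root, split the current inorder slice at that value into
left-subtree inorder and right-subtree inorder, then recurse.
Recursive splits:
  root=9; inorder splits into left=[3, 4, 6], right=[10, 15, 22, 25]
  root=6; inorder splits into left=[3, 4], right=[]
  root=3; inorder splits into left=[], right=[4]
  root=4; inorder splits into left=[], right=[]
  root=25; inorder splits into left=[10, 15, 22], right=[]
  root=22; inorder splits into left=[10, 15], right=[]
  root=10; inorder splits into left=[], right=[15]
  root=15; inorder splits into left=[], right=[]
Reconstructed level-order: [9, 6, 25, 3, 22, 4, 10, 15]


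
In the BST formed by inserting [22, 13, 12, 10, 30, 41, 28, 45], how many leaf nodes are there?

Tree built from: [22, 13, 12, 10, 30, 41, 28, 45]
Tree (level-order array): [22, 13, 30, 12, None, 28, 41, 10, None, None, None, None, 45]
Rule: A leaf has 0 children.
Per-node child counts:
  node 22: 2 child(ren)
  node 13: 1 child(ren)
  node 12: 1 child(ren)
  node 10: 0 child(ren)
  node 30: 2 child(ren)
  node 28: 0 child(ren)
  node 41: 1 child(ren)
  node 45: 0 child(ren)
Matching nodes: [10, 28, 45]
Count of leaf nodes: 3


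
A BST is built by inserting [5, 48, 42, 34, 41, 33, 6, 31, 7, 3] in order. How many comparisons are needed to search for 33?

Search path for 33: 5 -> 48 -> 42 -> 34 -> 33
Found: True
Comparisons: 5


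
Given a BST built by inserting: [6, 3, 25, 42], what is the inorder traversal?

Tree insertion order: [6, 3, 25, 42]
Tree (level-order array): [6, 3, 25, None, None, None, 42]
Inorder traversal: [3, 6, 25, 42]


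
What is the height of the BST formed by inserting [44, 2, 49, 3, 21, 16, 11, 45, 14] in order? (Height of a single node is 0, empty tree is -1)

Insertion order: [44, 2, 49, 3, 21, 16, 11, 45, 14]
Tree (level-order array): [44, 2, 49, None, 3, 45, None, None, 21, None, None, 16, None, 11, None, None, 14]
Compute height bottom-up (empty subtree = -1):
  height(14) = 1 + max(-1, -1) = 0
  height(11) = 1 + max(-1, 0) = 1
  height(16) = 1 + max(1, -1) = 2
  height(21) = 1 + max(2, -1) = 3
  height(3) = 1 + max(-1, 3) = 4
  height(2) = 1 + max(-1, 4) = 5
  height(45) = 1 + max(-1, -1) = 0
  height(49) = 1 + max(0, -1) = 1
  height(44) = 1 + max(5, 1) = 6
Height = 6


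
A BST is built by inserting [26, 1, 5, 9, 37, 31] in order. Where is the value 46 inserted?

Starting tree (level order): [26, 1, 37, None, 5, 31, None, None, 9]
Insertion path: 26 -> 37
Result: insert 46 as right child of 37
Final tree (level order): [26, 1, 37, None, 5, 31, 46, None, 9]


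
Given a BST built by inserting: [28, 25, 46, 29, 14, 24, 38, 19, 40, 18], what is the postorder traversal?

Tree insertion order: [28, 25, 46, 29, 14, 24, 38, 19, 40, 18]
Tree (level-order array): [28, 25, 46, 14, None, 29, None, None, 24, None, 38, 19, None, None, 40, 18]
Postorder traversal: [18, 19, 24, 14, 25, 40, 38, 29, 46, 28]


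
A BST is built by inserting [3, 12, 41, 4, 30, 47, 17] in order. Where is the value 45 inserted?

Starting tree (level order): [3, None, 12, 4, 41, None, None, 30, 47, 17]
Insertion path: 3 -> 12 -> 41 -> 47
Result: insert 45 as left child of 47
Final tree (level order): [3, None, 12, 4, 41, None, None, 30, 47, 17, None, 45]


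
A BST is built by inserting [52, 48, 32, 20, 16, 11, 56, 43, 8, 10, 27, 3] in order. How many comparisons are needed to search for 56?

Search path for 56: 52 -> 56
Found: True
Comparisons: 2
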